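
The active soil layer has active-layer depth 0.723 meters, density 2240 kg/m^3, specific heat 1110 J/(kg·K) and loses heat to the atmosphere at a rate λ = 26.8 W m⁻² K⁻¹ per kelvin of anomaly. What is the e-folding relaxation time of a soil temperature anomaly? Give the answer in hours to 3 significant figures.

18.6 hours

Areal heat capacity C = ρ c_p D = 2240 × 1110 × 0.723 = 1.80×10^6 J/(m^2 K).
Relaxation time τ = C / λ = 1.80×10^6 / 26.8 = 67100 s.
In hours: 67100 s / (3600 s/hour) = 18.6 hours.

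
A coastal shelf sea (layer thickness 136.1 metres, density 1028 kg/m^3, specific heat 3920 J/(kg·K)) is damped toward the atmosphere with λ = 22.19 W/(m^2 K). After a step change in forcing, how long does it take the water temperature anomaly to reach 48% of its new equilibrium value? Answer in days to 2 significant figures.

190 days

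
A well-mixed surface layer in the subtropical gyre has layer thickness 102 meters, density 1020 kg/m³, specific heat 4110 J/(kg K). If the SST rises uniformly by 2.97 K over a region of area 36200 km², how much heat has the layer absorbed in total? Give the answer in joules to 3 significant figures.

Areal heat capacity C = ρ c_p D = 1020 × 4110 × 102 = 4.28×10^8 J/(m^2 K).
Heat per unit area: q = C ΔT = 4.28×10^8 × 2.97 = 1.27×10^9 J/m².
Total heat: Q = q × A = 1.27×10^9 × (36200 × 10⁶ m²) = 4.60×10^19 J.

4.60×10^19 J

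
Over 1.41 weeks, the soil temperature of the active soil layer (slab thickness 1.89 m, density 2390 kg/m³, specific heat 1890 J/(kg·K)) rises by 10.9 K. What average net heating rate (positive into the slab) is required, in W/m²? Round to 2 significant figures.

110

Areal heat capacity C = ρ c_p D = 2390 × 1890 × 1.89 = 8.54×10^6 J/(m^2 K).
Required heat per unit area: Q = C ΔT = 8.54×10^6 × 10.9 = 9.31×10^7 J/m².
Flux F = Q / Δt = 9.31×10^7 / 8.53×10^5 s = 109 W/m².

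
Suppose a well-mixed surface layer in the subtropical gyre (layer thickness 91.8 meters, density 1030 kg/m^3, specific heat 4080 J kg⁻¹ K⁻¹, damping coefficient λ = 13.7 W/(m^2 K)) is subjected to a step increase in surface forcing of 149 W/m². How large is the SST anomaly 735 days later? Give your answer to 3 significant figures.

Areal heat capacity C = ρ c_p D = 1030 × 4080 × 91.8 = 3.86×10^8 J m⁻² K⁻¹.
τ = C / λ = 3.86×10^8 / 13.7 = 2.82×10^7 s.
Equilibrium anomaly ΔT_eq = F / λ = 149 / 13.7 = 10.9 K.
t = 735 days = 6.35×10^7 s, so t/τ = 2.26.
ΔT(t) = ΔT_eq (1 − e^(−t/τ)) = 10.9 × (1 − e^−2.26) = 9.74 K.

9.74 K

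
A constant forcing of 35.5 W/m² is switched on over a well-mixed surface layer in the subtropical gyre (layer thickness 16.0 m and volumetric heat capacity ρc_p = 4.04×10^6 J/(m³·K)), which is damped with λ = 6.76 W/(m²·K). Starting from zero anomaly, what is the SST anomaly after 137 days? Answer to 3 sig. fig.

3.73 K

Areal heat capacity C = ρc_p × D = 4.04×10^6 × 16.0 = 6.46×10^7 J m⁻² K⁻¹.
τ = C / λ = 6.46×10^7 / 6.76 = 9.56×10^6 s.
Equilibrium anomaly ΔT_eq = F / λ = 35.5 / 6.76 = 5.25 K.
t = 137 days = 1.18×10^7 s, so t/τ = 1.24.
ΔT(t) = ΔT_eq (1 − e^(−t/τ)) = 5.25 × (1 − e^−1.24) = 3.73 K.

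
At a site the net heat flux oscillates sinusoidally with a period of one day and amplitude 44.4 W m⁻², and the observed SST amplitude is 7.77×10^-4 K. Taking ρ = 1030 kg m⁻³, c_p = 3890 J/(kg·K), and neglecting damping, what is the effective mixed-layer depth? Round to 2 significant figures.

ω = 2π / 86400 s = 7.27×10^-5 s⁻¹.
Required C = F₀ / (A ω) = 44.4 / (7.77×10^-4 × 7.27×10^-5) = 7.86×10^8 J/(m²·K).
D = C / (ρ c_p) = 7.86×10^8 / (1030 × 3890) = 196 m.

200 m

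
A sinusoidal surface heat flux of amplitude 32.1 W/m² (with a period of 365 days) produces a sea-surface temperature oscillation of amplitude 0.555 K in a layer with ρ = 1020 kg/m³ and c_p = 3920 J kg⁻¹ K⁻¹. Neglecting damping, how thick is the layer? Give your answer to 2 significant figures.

73 m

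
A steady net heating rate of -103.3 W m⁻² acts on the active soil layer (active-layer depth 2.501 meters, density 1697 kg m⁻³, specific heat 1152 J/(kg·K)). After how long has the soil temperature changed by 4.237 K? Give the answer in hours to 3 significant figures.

55.7 hours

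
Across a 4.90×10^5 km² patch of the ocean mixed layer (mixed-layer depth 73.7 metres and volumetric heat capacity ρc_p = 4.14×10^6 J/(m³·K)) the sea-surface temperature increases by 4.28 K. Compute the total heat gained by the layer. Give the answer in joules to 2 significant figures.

Areal heat capacity C = ρc_p × D = 4.14×10^6 × 73.7 = 3.05×10^8 J m⁻² K⁻¹.
Heat per unit area: q = C ΔT = 3.05×10^8 × 4.28 = 1.31×10^9 J/m².
Total heat: Q = q × A = 1.31×10^9 × (4.90×10^5 × 10⁶ m²) = 6.40×10^20 J.

6.4×10^20 J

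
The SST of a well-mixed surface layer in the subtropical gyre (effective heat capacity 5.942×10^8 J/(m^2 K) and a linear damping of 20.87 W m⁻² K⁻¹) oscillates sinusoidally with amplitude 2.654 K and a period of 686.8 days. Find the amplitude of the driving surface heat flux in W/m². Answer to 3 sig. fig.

Areal heat capacity C = 5.942×10^8 J/(m^2 K) (given).
ω = 2π / 5.93×10^7 s = 1.06×10^-7 s⁻¹.
√((Cω)² + λ²) = √((62.9)² + 20.87²) = 66.3 W/(m²·K).
F₀ = A × √((Cω)²+λ²) = 2.654 × 66.3 = 176 W/m².

176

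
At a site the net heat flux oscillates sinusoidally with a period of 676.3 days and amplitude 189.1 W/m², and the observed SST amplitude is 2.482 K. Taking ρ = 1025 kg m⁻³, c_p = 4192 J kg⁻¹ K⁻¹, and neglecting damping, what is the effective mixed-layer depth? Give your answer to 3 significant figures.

ω = 2π / 5.84×10^7 s = 1.08×10^-7 s⁻¹.
Required C = F₀ / (A ω) = 189.1 / (2.482 × 1.08×10^-7) = 7.09×10^8 J/(m²·K).
D = C / (ρ c_p) = 7.09×10^8 / (1025 × 4192) = 165 m.

165 m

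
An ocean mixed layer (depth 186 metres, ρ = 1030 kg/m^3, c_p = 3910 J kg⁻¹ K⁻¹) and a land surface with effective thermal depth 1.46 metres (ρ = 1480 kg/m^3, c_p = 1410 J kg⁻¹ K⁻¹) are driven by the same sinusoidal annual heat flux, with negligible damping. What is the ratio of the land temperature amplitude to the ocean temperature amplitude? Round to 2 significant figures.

250

C_ocean = 1030 × 3910 × 186 = 7.49×10^8 J/(m²·K).
C_land = 1480 × 1410 × 1.46 = 3.05×10^6 J/(m²·K).
Undamped amplitude ∝ 1/C, so A_land/A_ocean = C_ocean/C_land = 246.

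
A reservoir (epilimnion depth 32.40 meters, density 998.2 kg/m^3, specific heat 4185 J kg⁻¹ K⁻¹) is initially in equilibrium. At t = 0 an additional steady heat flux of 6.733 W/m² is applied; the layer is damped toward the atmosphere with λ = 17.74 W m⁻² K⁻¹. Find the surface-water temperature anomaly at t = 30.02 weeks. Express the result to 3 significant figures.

0.344 K

Areal heat capacity C = ρ c_p D = 998.2 × 4185 × 32.40 = 1.35×10^8 J/(m²·K).
τ = C / λ = 1.35×10^8 / 17.74 = 7.63×10^6 s.
Equilibrium anomaly ΔT_eq = F / λ = 6.733 / 17.74 = 0.380 K.
t = 30.02 weeks = 1.82×10^7 s, so t/τ = 2.38.
ΔT(t) = ΔT_eq (1 − e^(−t/τ)) = 0.380 × (1 − e^−2.38) = 0.344 K.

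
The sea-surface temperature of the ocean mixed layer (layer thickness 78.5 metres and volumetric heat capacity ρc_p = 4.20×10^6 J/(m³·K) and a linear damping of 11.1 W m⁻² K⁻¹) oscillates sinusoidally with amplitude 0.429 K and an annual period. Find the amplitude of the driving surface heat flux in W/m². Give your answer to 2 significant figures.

Areal heat capacity C = ρc_p × D = 4.20×10^6 × 78.5 = 3.30×10^8 J/(m^2 K).
ω = 2π / 3.15×10^7 s = 1.99×10^-7 s⁻¹.
√((Cω)² + λ²) = √((65.7)² + 11.1²) = 66.6 W/(m²·K).
F₀ = A × √((Cω)²+λ²) = 0.429 × 66.6 = 28.6 W/m².

29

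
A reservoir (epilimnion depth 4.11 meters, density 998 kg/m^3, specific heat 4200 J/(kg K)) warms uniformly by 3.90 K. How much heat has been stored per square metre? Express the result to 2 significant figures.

6.7×10^7

Areal heat capacity C = ρ c_p D = 998 × 4200 × 4.11 = 1.72×10^7 J/(m^2 K).
ΔQ = C ΔT = 1.72×10^7 × 3.90 = 6.72×10^7 J/m².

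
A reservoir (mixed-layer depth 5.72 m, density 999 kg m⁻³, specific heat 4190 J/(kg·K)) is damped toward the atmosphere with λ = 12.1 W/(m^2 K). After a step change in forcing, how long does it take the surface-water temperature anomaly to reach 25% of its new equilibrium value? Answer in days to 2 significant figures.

6.6 days

Areal heat capacity C = ρ c_p D = 999 × 4190 × 5.72 = 2.39×10^7 J/(m^2 K).
τ = C / λ = 2.39×10^7 / 12.1 = 1.98×10^6 s.
Fraction reached: 1 − e^(−t/τ) = 0.25 ⇒ t = −τ ln(1 − 0.25) = τ × 0.288.
t = 5.69×10^5 s = 6.59 days.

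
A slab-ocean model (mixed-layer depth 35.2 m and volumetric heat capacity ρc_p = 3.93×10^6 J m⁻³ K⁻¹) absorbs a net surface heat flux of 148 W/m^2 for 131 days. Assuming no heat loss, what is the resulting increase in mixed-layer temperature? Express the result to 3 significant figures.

12.1 K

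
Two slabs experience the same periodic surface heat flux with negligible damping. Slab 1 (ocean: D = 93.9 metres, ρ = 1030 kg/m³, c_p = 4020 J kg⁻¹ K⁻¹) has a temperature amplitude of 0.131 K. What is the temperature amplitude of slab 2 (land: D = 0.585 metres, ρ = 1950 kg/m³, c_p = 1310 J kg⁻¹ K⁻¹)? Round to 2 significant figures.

C_ocean = 3.89×10^8 J/(m²·K); C_land = 1.49×10^6 J/(m²·K).
A ∝ 1/C ⇒ A_land = A_ocean × C_ocean/C_land = 0.131 × 260 = 34.1 K.

34 K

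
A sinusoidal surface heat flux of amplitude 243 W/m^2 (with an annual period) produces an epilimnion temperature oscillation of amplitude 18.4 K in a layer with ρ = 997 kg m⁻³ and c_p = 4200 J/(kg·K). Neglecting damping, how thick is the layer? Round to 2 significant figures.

16 m

ω = 2π / 3.15×10^7 s = 1.99×10^-7 s⁻¹.
Required C = F₀ / (A ω) = 243 / (18.4 × 1.99×10^-7) = 6.63×10^7 J/(m²·K).
D = C / (ρ c_p) = 6.63×10^7 / (997 × 4200) = 15.8 m.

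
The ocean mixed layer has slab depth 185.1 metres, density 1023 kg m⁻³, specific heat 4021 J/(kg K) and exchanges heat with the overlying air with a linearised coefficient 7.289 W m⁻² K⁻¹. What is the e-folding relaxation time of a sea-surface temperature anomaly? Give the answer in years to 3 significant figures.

Areal heat capacity C = ρ c_p D = 1023 × 4021 × 185.1 = 7.61×10^8 J/(m^2 K).
Relaxation time τ = C / λ = 7.61×10^8 / 7.289 = 1.04×10^8 s.
In years: 1.04×10^8 s / (3.156×10^7 s/year) = 3.31 years.

3.31 years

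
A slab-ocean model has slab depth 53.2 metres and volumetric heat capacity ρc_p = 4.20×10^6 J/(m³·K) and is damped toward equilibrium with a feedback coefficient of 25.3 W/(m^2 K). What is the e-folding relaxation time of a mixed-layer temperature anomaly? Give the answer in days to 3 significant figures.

102 days

Areal heat capacity C = ρc_p × D = 4.20×10^6 × 53.2 = 2.23×10^8 J/(m^2 K).
Relaxation time τ = C / λ = 2.23×10^8 / 25.3 = 8.83×10^6 s.
In days: 8.83×10^6 s / (86400 s/day) = 102 days.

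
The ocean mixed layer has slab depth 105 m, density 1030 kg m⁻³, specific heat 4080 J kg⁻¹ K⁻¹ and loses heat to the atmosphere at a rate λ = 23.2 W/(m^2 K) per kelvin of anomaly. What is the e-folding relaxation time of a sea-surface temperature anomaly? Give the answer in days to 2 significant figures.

Areal heat capacity C = ρ c_p D = 1030 × 4080 × 105 = 4.41×10^8 J/(m²·K).
Relaxation time τ = C / λ = 4.41×10^8 / 23.2 = 1.90×10^7 s.
In days: 1.90×10^7 s / (86400 s/day) = 220 days.

220 days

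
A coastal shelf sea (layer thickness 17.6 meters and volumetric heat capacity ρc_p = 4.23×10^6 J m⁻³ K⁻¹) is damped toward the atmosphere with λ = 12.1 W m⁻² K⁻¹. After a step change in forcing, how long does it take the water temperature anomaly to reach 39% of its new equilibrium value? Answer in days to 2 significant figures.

Areal heat capacity C = ρc_p × D = 4.23×10^6 × 17.6 = 7.44×10^7 J m⁻² K⁻¹.
τ = C / λ = 7.44×10^7 / 12.1 = 6.15×10^6 s.
Fraction reached: 1 − e^(−t/τ) = 0.39 ⇒ t = −τ ln(1 − 0.39) = τ × 0.494.
t = 3.04×10^6 s = 35.2 days.

35 days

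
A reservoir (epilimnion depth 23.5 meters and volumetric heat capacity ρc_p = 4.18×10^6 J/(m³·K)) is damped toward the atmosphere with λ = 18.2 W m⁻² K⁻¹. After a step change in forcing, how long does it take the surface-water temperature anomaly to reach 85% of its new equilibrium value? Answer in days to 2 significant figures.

120 days

Areal heat capacity C = ρc_p × D = 4.18×10^6 × 23.5 = 9.82×10^7 J/(m²·K).
τ = C / λ = 9.82×10^7 / 18.2 = 5.40×10^6 s.
Fraction reached: 1 − e^(−t/τ) = 0.85 ⇒ t = −τ ln(1 − 0.85) = τ × 1.90.
t = 1.02×10^7 s = 119 days.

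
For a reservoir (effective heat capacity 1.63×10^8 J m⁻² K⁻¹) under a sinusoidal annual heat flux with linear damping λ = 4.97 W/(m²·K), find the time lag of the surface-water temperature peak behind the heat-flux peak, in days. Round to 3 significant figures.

Areal heat capacity C = 1.63×10^8 J m⁻² K⁻¹ (given).
ω = 2π / 3.15×10^7 s = 1.99×10^-7 s⁻¹.
Phase lag φ = arctan(Cω/λ) = arctan(32.5/4.97) = 1.42 rad.
Time lag = φ / ω = 1.42 / 1.99×10^-7 = 7.12×10^6 s = 82.4 days.

82.4 days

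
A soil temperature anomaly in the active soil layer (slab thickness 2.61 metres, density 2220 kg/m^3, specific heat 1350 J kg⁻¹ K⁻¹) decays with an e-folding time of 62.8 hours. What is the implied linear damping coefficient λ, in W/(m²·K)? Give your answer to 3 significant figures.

Areal heat capacity C = ρ c_p D = 2220 × 1350 × 2.61 = 7.82×10^6 J m⁻² K⁻¹.
τ = 62.8 hours = 2.26×10^5 s.
λ = C / τ = 7.82×10^6 / 2.26×10^5 = 34.6 W/(m²·K).

34.6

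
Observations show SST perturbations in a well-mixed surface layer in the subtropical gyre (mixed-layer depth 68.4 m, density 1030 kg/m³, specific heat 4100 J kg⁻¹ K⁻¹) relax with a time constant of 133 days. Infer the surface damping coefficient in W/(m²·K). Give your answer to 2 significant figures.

25

Areal heat capacity C = ρ c_p D = 1030 × 4100 × 68.4 = 2.89×10^8 J m⁻² K⁻¹.
τ = 133 days = 1.15×10^7 s.
λ = C / τ = 2.89×10^8 / 1.15×10^7 = 25.1 W/(m²·K).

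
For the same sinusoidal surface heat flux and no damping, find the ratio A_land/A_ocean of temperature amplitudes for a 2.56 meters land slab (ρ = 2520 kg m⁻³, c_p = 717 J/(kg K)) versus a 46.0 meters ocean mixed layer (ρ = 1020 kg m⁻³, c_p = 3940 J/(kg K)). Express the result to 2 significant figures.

C_ocean = 1020 × 3940 × 46.0 = 1.85×10^8 J/(m²·K).
C_land = 2520 × 717 × 2.56 = 4.63×10^6 J/(m²·K).
Undamped amplitude ∝ 1/C, so A_land/A_ocean = C_ocean/C_land = 40.0.

40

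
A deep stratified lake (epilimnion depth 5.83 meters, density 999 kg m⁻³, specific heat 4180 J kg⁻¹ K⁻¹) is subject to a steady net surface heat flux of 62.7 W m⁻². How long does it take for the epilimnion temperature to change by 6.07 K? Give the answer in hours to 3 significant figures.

655 hours

Areal heat capacity C = ρ c_p D = 999 × 4180 × 5.83 = 2.43×10^7 J/(m²·K).
Time required: Δt = C ΔT / F = 2.43×10^7 × 6.07 / 62.7 = 2.36×10^6 s.
In hours: 2.36×10^6 s / (3600 s/hour) = 655 hours.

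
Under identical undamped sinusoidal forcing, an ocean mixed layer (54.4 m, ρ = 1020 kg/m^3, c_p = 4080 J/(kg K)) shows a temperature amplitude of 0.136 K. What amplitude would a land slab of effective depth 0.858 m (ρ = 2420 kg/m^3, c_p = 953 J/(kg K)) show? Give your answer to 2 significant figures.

16 K

C_ocean = 2.26×10^8 J/(m²·K); C_land = 1.98×10^6 J/(m²·K).
A ∝ 1/C ⇒ A_land = A_ocean × C_ocean/C_land = 0.136 × 114 = 15.6 K.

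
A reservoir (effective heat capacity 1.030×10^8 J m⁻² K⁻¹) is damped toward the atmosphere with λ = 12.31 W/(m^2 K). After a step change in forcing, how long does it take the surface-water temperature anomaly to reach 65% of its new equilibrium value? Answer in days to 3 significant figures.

102 days

Areal heat capacity C = 1.030×10^8 J m⁻² K⁻¹ (given).
τ = C / λ = 1.03×10^8 / 12.31 = 8.37×10^6 s.
Fraction reached: 1 − e^(−t/τ) = 0.65 ⇒ t = −τ ln(1 − 0.65) = τ × 1.05.
t = 8.78×10^6 s = 102 days.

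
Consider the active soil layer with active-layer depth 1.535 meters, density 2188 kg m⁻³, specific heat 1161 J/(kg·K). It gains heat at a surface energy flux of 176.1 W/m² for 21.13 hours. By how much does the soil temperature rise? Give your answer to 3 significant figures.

3.44 K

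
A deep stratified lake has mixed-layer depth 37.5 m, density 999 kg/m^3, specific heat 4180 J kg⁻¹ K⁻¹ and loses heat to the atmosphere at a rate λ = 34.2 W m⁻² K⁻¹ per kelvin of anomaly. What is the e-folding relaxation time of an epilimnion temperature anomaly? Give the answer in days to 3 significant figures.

53.0 days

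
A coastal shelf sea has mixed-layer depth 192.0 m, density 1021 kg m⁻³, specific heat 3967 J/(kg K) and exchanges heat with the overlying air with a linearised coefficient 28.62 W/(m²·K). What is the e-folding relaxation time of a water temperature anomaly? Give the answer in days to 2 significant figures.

Areal heat capacity C = ρ c_p D = 1021 × 3967 × 192.0 = 7.78×10^8 J/(m^2 K).
Relaxation time τ = C / λ = 7.78×10^8 / 28.62 = 2.72×10^7 s.
In days: 2.72×10^7 s / (86400 s/day) = 314 days.

310 days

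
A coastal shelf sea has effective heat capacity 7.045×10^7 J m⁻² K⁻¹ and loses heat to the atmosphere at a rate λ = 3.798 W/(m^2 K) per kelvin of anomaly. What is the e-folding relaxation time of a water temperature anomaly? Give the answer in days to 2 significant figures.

Areal heat capacity C = 7.045×10^7 J m⁻² K⁻¹ (given).
Relaxation time τ = C / λ = 7.05×10^7 / 3.798 = 1.85×10^7 s.
In days: 1.85×10^7 s / (86400 s/day) = 215 days.

210 days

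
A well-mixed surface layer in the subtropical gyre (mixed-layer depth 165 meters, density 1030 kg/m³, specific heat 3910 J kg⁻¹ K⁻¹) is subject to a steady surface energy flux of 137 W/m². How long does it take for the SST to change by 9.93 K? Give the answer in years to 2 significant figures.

1.5 years

Areal heat capacity C = ρ c_p D = 1030 × 3910 × 165 = 6.65×10^8 J/(m²·K).
Time required: Δt = C ΔT / F = 6.65×10^8 × 9.93 / 137 = 4.82×10^7 s.
In years: 4.82×10^7 s / (3.156×10^7 s/year) = 1.53 years.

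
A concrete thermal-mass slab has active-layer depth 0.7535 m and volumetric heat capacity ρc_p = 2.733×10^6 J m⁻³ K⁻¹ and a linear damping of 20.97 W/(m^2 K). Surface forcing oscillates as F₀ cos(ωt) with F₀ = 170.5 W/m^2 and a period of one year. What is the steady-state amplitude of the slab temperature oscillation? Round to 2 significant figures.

8.1 K

Areal heat capacity C = ρc_p × D = 2.733×10^6 × 0.7535 = 2.06×10^6 J/(m²·K).
Angular frequency ω = 2π / T = 2π / 3.15×10^7 s = 1.99×10^-7 s⁻¹.
√((Cω)² + λ²) = √((0.410)² + 20.97²) = 21.0 W/(m²·K).
Amplitude A = F₀ / √((Cω)²+λ²) = 170.5 / 21.0 = 8.13 K.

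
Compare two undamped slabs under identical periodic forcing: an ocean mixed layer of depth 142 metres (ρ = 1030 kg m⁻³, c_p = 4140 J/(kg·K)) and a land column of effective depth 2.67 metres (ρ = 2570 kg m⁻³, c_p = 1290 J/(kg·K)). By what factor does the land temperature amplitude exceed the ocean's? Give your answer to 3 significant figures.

68.4

C_ocean = 1030 × 4140 × 142 = 6.06×10^8 J/(m²·K).
C_land = 2570 × 1290 × 2.67 = 8.85×10^6 J/(m²·K).
Undamped amplitude ∝ 1/C, so A_land/A_ocean = C_ocean/C_land = 68.4.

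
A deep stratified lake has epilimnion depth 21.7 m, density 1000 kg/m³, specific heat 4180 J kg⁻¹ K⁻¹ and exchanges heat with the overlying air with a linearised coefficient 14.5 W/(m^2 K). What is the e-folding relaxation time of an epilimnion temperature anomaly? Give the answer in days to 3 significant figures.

72.4 days

Areal heat capacity C = ρ c_p D = 1000 × 4180 × 21.7 = 9.07×10^7 J m⁻² K⁻¹.
Relaxation time τ = C / λ = 9.07×10^7 / 14.5 = 6.26×10^6 s.
In days: 6.26×10^6 s / (86400 s/day) = 72.4 days.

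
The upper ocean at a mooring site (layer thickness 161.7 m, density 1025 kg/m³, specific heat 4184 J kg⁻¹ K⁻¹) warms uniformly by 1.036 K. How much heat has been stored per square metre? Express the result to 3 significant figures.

Areal heat capacity C = ρ c_p D = 1025 × 4184 × 161.7 = 6.93×10^8 J/(m^2 K).
ΔQ = C ΔT = 6.93×10^8 × 1.036 = 7.18×10^8 J/m².

7.18×10^8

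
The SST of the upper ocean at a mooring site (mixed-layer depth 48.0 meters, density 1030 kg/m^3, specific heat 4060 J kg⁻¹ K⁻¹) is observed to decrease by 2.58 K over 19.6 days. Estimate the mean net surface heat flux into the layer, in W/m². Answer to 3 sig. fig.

Areal heat capacity C = ρ c_p D = 1030 × 4060 × 48.0 = 2.01×10^8 J m⁻² K⁻¹.
Required heat per unit area: Q = C ΔT = 2.01×10^8 × -2.58 = -5.18×10^8 J/m².
Flux F = Q / Δt = -5.18×10^8 / 1.69×10^6 s = -306 W/m².

-306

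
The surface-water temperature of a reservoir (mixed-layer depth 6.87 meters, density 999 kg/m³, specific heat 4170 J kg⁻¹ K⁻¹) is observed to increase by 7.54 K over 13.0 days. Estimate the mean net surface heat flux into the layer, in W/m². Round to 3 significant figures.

Areal heat capacity C = ρ c_p D = 999 × 4170 × 6.87 = 2.86×10^7 J/(m²·K).
Required heat per unit area: Q = C ΔT = 2.86×10^7 × 7.54 = 2.16×10^8 J/m².
Flux F = Q / Δt = 2.16×10^8 / 1.12×10^6 s = 192 W/m².

192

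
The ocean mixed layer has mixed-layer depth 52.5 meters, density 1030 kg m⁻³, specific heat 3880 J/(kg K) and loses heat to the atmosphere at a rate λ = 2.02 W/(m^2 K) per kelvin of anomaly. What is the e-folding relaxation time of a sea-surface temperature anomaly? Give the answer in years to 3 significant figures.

3.29 years

Areal heat capacity C = ρ c_p D = 1030 × 3880 × 52.5 = 2.10×10^8 J/(m²·K).
Relaxation time τ = C / λ = 2.10×10^8 / 2.02 = 1.04×10^8 s.
In years: 1.04×10^8 s / (3.156×10^7 s/year) = 3.29 years.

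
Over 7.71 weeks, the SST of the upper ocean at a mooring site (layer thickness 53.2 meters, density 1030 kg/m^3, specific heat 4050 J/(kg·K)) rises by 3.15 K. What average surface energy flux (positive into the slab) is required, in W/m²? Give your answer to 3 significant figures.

150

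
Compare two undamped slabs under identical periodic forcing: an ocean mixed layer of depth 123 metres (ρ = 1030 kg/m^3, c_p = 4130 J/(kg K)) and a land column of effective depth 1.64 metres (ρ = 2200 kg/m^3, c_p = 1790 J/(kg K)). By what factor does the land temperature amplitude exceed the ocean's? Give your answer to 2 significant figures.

81

C_ocean = 1030 × 4130 × 123 = 5.23×10^8 J/(m²·K).
C_land = 2200 × 1790 × 1.64 = 6.46×10^6 J/(m²·K).
Undamped amplitude ∝ 1/C, so A_land/A_ocean = C_ocean/C_land = 81.0.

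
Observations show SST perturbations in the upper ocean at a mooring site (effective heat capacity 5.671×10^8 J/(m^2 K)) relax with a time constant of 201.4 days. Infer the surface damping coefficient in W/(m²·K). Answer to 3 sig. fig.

32.6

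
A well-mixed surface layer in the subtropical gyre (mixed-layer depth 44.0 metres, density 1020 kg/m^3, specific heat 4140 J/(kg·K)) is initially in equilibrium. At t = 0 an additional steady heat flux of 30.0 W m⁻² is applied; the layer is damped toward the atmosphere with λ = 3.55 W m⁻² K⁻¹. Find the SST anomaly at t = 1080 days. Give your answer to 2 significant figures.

7.0 K

Areal heat capacity C = ρ c_p D = 1020 × 4140 × 44.0 = 1.86×10^8 J/(m^2 K).
τ = C / λ = 1.86×10^8 / 3.55 = 5.23×10^7 s.
Equilibrium anomaly ΔT_eq = F / λ = 30.0 / 3.55 = 8.45 K.
t = 1080 days = 9.33×10^7 s, so t/τ = 1.78.
ΔT(t) = ΔT_eq (1 − e^(−t/τ)) = 8.45 × (1 − e^−1.78) = 7.03 K.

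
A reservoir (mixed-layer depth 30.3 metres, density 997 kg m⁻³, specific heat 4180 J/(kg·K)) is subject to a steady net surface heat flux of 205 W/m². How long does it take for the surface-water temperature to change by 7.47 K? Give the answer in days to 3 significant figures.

Areal heat capacity C = ρ c_p D = 997 × 4180 × 30.3 = 1.26×10^8 J/(m^2 K).
Time required: Δt = C ΔT / F = 1.26×10^8 × 7.47 / 205 = 4.60×10^6 s.
In days: 4.60×10^6 s / (86400 s/day) = 53.3 days.

53.3 days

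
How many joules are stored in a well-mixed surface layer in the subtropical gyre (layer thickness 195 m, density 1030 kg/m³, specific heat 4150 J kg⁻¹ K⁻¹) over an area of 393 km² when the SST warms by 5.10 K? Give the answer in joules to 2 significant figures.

1.7×10^18 J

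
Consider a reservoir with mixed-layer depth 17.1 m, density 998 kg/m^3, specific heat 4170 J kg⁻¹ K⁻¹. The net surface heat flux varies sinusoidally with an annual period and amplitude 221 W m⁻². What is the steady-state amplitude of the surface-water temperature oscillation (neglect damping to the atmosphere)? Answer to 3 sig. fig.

Areal heat capacity C = ρ c_p D = 998 × 4170 × 17.1 = 7.12×10^7 J m⁻² K⁻¹.
Angular frequency ω = 2π / T = 2π / 3.15×10^7 s = 1.99×10^-7 s⁻¹.
Cω = 7.12×10^7 × 1.99×10^-7 = 14.2 W/(m²·K).
Amplitude A = F₀ / (Cω) = 221 / 14.2 = 15.6 K.

15.6 K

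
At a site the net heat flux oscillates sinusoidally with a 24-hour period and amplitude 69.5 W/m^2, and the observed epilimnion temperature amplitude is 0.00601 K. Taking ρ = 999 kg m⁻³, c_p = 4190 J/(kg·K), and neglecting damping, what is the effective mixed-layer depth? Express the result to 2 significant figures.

ω = 2π / 86400 s = 7.27×10^-5 s⁻¹.
Required C = F₀ / (A ω) = 69.5 / (0.00601 × 7.27×10^-5) = 1.59×10^8 J/(m²·K).
D = C / (ρ c_p) = 1.59×10^8 / (999 × 4190) = 38.0 m.

38 m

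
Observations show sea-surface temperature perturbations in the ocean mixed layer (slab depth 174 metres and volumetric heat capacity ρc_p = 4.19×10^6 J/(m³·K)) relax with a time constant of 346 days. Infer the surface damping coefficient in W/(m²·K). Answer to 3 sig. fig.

Areal heat capacity C = ρc_p × D = 4.19×10^6 × 174 = 7.29×10^8 J/(m²·K).
τ = 346 days = 2.99×10^7 s.
λ = C / τ = 7.29×10^8 / 2.99×10^7 = 24.4 W/(m²·K).

24.4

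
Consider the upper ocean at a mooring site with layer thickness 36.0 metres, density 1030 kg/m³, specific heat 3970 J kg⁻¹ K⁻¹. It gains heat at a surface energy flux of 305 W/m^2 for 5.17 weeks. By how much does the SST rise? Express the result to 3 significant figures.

Areal heat capacity C = ρ c_p D = 1030 × 3970 × 36.0 = 1.47×10^8 J m⁻² K⁻¹.
Net heat input Q = F Δt = 305 × (5.17 weeks × 6.048×10^5 s/week) = 9.54×10^8 J/m².
ΔT = Q / C = 9.54×10^8 / 1.47×10^8 = 6.48 K.

6.48 K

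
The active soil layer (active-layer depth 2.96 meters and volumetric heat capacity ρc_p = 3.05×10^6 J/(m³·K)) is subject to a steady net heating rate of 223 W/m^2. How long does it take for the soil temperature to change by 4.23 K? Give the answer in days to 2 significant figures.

2.0 days

Areal heat capacity C = ρc_p × D = 3.05×10^6 × 2.96 = 9.03×10^6 J/(m²·K).
Time required: Δt = C ΔT / F = 9.03×10^6 × 4.23 / 223 = 1.71×10^5 s.
In days: 1.71×10^5 s / (86400 s/day) = 1.98 days.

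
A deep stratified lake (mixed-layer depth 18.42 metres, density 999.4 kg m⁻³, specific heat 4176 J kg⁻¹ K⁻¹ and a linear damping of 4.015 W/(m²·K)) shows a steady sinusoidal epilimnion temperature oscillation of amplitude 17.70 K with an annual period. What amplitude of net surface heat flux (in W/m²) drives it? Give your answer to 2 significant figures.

280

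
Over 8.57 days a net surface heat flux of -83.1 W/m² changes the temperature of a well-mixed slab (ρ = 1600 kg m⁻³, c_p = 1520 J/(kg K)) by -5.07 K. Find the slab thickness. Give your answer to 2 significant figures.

5.0 m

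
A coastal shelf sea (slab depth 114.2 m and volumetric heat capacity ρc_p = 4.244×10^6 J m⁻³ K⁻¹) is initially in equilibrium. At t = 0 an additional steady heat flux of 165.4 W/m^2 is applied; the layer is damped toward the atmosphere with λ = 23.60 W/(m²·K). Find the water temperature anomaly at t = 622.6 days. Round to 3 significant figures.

Areal heat capacity C = ρc_p × D = 4.244×10^6 × 114.2 = 4.85×10^8 J/(m^2 K).
τ = C / λ = 4.85×10^8 / 23.60 = 2.05×10^7 s.
Equilibrium anomaly ΔT_eq = F / λ = 165.4 / 23.60 = 7.01 K.
t = 622.6 days = 5.38×10^7 s, so t/τ = 2.62.
ΔT(t) = ΔT_eq (1 − e^(−t/τ)) = 7.01 × (1 − e^−2.62) = 6.50 K.

6.50 K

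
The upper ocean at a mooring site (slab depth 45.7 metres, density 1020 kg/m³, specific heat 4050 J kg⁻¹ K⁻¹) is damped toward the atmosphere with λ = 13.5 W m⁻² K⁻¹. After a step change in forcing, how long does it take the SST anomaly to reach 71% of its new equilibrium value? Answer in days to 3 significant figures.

200 days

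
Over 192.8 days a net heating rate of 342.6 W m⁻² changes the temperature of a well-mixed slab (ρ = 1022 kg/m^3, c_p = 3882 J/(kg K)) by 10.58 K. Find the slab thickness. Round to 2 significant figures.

Heat input Q = F Δt = 342.6 × 1.67×10^7 s = 5.71×10^9 J/m².
Required areal heat capacity C = Q / ΔT = 5.39×10^8 J/(m²·K).
Depth D = C / (ρ c_p) = 5.39×10^8 / (1022 × 3882) = 136 m.

140 m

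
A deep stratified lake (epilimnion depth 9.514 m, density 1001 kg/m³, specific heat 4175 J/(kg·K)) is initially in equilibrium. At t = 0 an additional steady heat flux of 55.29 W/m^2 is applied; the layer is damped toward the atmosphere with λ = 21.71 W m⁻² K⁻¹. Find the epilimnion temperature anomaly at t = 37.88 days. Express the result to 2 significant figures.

Areal heat capacity C = ρ c_p D = 1001 × 4175 × 9.514 = 3.98×10^7 J m⁻² K⁻¹.
τ = C / λ = 3.98×10^7 / 21.71 = 1.83×10^6 s.
Equilibrium anomaly ΔT_eq = F / λ = 55.29 / 21.71 = 2.55 K.
t = 37.88 days = 3.27×10^6 s, so t/τ = 1.79.
ΔT(t) = ΔT_eq (1 − e^(−t/τ)) = 2.55 × (1 − e^−1.79) = 2.12 K.

2.1 K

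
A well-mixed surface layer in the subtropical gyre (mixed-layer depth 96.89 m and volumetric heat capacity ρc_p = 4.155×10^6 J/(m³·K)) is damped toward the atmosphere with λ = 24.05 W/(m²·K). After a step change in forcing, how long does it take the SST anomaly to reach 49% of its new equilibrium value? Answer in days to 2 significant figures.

130 days

Areal heat capacity C = ρc_p × D = 4.155×10^6 × 96.89 = 4.03×10^8 J m⁻² K⁻¹.
τ = C / λ = 4.03×10^8 / 24.05 = 1.67×10^7 s.
Fraction reached: 1 − e^(−t/τ) = 0.49 ⇒ t = −τ ln(1 − 0.49) = τ × 0.673.
t = 1.13×10^7 s = 130 days.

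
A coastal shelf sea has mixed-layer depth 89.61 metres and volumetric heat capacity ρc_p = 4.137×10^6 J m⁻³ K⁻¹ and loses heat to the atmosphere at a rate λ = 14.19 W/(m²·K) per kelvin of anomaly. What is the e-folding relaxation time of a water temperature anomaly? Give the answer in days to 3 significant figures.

Areal heat capacity C = ρc_p × D = 4.137×10^6 × 89.61 = 3.71×10^8 J/(m²·K).
Relaxation time τ = C / λ = 3.71×10^8 / 14.19 = 2.61×10^7 s.
In days: 2.61×10^7 s / (86400 s/day) = 302 days.

302 days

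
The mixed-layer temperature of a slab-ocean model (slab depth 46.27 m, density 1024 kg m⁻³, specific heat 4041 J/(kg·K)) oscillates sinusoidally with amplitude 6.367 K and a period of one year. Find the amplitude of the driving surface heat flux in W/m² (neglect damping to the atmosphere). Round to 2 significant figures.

240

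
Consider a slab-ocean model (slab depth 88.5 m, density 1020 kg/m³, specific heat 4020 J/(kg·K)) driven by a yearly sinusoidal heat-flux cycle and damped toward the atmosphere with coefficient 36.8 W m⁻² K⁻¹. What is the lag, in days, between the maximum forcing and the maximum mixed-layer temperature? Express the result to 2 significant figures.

Areal heat capacity C = ρ c_p D = 1020 × 4020 × 88.5 = 3.63×10^8 J/(m²·K).
ω = 2π / 3.15×10^7 s = 1.99×10^-7 s⁻¹.
Phase lag φ = arctan(Cω/λ) = arctan(72.3/36.8) = 1.10 rad.
Time lag = φ / ω = 1.10 / 1.99×10^-7 = 5.52×10^6 s = 63.9 days.

64 days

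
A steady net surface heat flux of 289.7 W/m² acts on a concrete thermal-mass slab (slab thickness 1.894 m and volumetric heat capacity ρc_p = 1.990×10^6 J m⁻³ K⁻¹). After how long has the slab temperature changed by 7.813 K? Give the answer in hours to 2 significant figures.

28 hours

Areal heat capacity C = ρc_p × D = 1.990×10^6 × 1.894 = 3.77×10^6 J/(m^2 K).
Time required: Δt = C ΔT / F = 3.77×10^6 × 7.813 / 289.7 = 1.02×10^5 s.
In hours: 1.02×10^5 s / (3600 s/hour) = 28.2 hours.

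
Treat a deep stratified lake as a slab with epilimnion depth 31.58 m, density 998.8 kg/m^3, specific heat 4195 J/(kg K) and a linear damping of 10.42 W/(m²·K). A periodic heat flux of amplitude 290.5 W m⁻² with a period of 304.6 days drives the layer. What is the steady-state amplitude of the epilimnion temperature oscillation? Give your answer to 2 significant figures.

8.7 K

Areal heat capacity C = ρ c_p D = 998.8 × 4195 × 31.58 = 1.32×10^8 J m⁻² K⁻¹.
Angular frequency ω = 2π / T = 2π / 2.63×10^7 s = 2.39×10^-7 s⁻¹.
√((Cω)² + λ²) = √((31.6)² + 10.42²) = 33.3 W/(m²·K).
Amplitude A = F₀ / √((Cω)²+λ²) = 290.5 / 33.3 = 8.73 K.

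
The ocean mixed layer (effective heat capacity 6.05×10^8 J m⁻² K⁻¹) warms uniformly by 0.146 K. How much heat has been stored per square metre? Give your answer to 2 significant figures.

Areal heat capacity C = 6.05×10^8 J m⁻² K⁻¹ (given).
ΔQ = C ΔT = 6.05×10^8 × 0.146 = 8.83×10^7 J/m².

8.8×10^7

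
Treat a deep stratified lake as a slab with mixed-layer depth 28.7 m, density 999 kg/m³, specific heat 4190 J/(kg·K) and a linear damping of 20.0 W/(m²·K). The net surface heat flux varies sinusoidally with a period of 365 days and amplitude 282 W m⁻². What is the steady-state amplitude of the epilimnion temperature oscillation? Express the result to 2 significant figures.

9.0 K

Areal heat capacity C = ρ c_p D = 999 × 4190 × 28.7 = 1.20×10^8 J m⁻² K⁻¹.
Angular frequency ω = 2π / T = 2π / 3.15×10^7 s = 1.99×10^-7 s⁻¹.
√((Cω)² + λ²) = √((23.9)² + 20.0²) = 31.2 W/(m²·K).
Amplitude A = F₀ / √((Cω)²+λ²) = 282 / 31.2 = 9.04 K.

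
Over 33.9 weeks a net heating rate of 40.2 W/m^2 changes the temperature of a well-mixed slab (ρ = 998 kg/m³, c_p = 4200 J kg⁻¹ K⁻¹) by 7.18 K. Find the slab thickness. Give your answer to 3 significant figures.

27.4 m

Heat input Q = F Δt = 40.2 × 2.05×10^7 s = 8.24×10^8 J/m².
Required areal heat capacity C = Q / ΔT = 1.15×10^8 J/(m²·K).
Depth D = C / (ρ c_p) = 1.15×10^8 / (998 × 4200) = 27.4 m.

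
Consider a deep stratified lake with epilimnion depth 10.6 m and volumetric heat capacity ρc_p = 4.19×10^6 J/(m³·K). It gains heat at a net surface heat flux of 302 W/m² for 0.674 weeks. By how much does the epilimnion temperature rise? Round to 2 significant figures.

Areal heat capacity C = ρc_p × D = 4.19×10^6 × 10.6 = 4.44×10^7 J/(m²·K).
Net heat input Q = F Δt = 302 × (0.674 weeks × 6.048×10^5 s/week) = 1.23×10^8 J/m².
ΔT = Q / C = 1.23×10^8 / 4.44×10^7 = 2.77 K.

2.8 K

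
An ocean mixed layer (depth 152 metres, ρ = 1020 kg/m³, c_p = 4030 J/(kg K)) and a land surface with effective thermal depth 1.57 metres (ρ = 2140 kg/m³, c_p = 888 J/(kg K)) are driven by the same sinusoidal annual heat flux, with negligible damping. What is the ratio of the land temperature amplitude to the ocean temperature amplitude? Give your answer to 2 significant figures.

210

C_ocean = 1020 × 4030 × 152 = 6.25×10^8 J/(m²·K).
C_land = 2140 × 888 × 1.57 = 2.98×10^6 J/(m²·K).
Undamped amplitude ∝ 1/C, so A_land/A_ocean = C_ocean/C_land = 209.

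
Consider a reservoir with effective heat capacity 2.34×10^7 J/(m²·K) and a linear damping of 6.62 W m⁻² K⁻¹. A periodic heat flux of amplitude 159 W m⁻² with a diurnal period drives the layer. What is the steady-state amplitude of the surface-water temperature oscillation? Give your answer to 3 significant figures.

0.0934 K

Areal heat capacity C = 2.34×10^7 J/(m²·K) (given).
Angular frequency ω = 2π / T = 2π / 86400 s = 7.27×10^-5 s⁻¹.
√((Cω)² + λ²) = √((1700)² + 6.62²) = 1700 W/(m²·K).
Amplitude A = F₀ / √((Cω)²+λ²) = 159 / 1700 = 0.0934 K.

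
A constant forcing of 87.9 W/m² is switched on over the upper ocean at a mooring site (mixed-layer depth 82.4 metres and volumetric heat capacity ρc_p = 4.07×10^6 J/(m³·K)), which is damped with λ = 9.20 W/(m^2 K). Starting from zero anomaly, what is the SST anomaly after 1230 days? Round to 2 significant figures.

Areal heat capacity C = ρc_p × D = 4.07×10^6 × 82.4 = 3.35×10^8 J/(m^2 K).
τ = C / λ = 3.35×10^8 / 9.20 = 3.65×10^7 s.
Equilibrium anomaly ΔT_eq = F / λ = 87.9 / 9.20 = 9.55 K.
t = 1230 days = 1.06×10^8 s, so t/τ = 2.92.
ΔT(t) = ΔT_eq (1 − e^(−t/τ)) = 9.55 × (1 − e^−2.92) = 9.04 K.

9.0 K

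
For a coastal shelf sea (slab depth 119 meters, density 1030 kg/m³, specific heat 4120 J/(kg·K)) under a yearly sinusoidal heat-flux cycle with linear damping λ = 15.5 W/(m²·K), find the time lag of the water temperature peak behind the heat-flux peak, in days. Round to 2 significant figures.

82 days

Areal heat capacity C = ρ c_p D = 1030 × 4120 × 119 = 5.05×10^8 J m⁻² K⁻¹.
ω = 2π / 3.15×10^7 s = 1.99×10^-7 s⁻¹.
Phase lag φ = arctan(Cω/λ) = arctan(101/15.5) = 1.42 rad.
Time lag = φ / ω = 1.42 / 1.99×10^-7 = 7.12×10^6 s = 82.4 days.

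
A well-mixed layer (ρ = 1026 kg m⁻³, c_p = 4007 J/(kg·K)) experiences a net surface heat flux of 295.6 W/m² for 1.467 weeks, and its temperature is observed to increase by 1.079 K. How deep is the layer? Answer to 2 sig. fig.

59 m

Heat input Q = F Δt = 295.6 × 8.87×10^5 s = 2.62×10^8 J/m².
Required areal heat capacity C = Q / ΔT = 2.43×10^8 J/(m²·K).
Depth D = C / (ρ c_p) = 2.43×10^8 / (1026 × 4007) = 59.1 m.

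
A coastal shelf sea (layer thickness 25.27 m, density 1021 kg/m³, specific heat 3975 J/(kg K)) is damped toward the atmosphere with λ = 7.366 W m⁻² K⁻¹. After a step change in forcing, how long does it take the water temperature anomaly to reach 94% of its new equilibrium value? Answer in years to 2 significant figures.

Areal heat capacity C = ρ c_p D = 1021 × 3975 × 25.27 = 1.03×10^8 J/(m²·K).
τ = C / λ = 1.03×10^8 / 7.366 = 1.39×10^7 s.
Fraction reached: 1 − e^(−t/τ) = 0.94 ⇒ t = −τ ln(1 − 0.94) = τ × 2.81.
t = 3.92×10^7 s = 1.24 years.

1.2 years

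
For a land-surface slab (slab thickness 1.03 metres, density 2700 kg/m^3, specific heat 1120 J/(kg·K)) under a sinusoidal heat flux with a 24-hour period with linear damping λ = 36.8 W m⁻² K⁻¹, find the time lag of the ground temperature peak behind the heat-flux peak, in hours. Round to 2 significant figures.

Areal heat capacity C = ρ c_p D = 2700 × 1120 × 1.03 = 3.11×10^6 J/(m²·K).
ω = 2π / 86400 s = 7.27×10^-5 s⁻¹.
Phase lag φ = arctan(Cω/λ) = arctan(227/36.8) = 1.41 rad.
Time lag = φ / ω = 1.41 / 7.27×10^-5 = 19400 s = 5.38 hours.

5.4 hours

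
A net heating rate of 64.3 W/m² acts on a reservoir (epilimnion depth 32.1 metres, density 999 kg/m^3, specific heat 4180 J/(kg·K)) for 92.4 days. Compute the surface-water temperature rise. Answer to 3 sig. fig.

Areal heat capacity C = ρ c_p D = 999 × 4180 × 32.1 = 1.34×10^8 J/(m^2 K).
Net heat input Q = F Δt = 64.3 × (92.4 days × 86400 s/day) = 5.13×10^8 J/m².
ΔT = Q / C = 5.13×10^8 / 1.34×10^8 = 3.83 K.

3.83 K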